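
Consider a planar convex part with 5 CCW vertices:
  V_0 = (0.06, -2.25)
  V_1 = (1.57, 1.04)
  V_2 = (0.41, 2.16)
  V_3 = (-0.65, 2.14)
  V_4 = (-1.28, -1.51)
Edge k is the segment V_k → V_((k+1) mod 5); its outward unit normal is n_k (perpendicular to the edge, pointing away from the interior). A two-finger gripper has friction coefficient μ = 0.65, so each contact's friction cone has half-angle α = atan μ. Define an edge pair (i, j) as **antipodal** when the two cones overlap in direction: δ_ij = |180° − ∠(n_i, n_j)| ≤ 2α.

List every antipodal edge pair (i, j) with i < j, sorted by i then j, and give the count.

α = atan 0.65 = 33.02°;  2α = 66.05°
n_0 = (+0.9088, -0.4171)
n_1 = (+0.6946, +0.7194)
n_2 = (-0.0189, +0.9998)
n_3 = (-0.9854, +0.1701)
n_4 = (-0.4834, -0.8754)
  (0,1): δ = 109.34°  ·
  (0,2): δ = 64.27°  ✓
  (0,3): δ = 14.86°  ✓
  (0,4): δ = 85.74°  ·
  (1,2): δ = 134.92°  ·
  (1,3): δ = 55.80°  ✓
  (1,4): δ = 15.09°  ✓
  (2,3): δ = 100.87°  ·
  (2,4): δ = 29.99°  ✓
  (3,4): δ = 109.12°  ·
antipodal pairs: 5

count = 5; pairs: (0,2), (0,3), (1,3), (1,4), (2,4)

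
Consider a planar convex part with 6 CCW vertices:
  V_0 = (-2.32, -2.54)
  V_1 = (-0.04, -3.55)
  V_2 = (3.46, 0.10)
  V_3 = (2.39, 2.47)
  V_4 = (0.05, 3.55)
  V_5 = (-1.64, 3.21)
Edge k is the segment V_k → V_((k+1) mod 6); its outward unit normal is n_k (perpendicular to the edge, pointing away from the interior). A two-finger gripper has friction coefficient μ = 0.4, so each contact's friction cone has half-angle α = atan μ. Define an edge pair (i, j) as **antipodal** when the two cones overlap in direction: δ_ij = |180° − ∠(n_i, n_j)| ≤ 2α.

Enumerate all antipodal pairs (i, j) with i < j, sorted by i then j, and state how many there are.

α = atan 0.4 = 21.80°;  2α = 43.60°
n_0 = (-0.4050, -0.9143)
n_1 = (+0.7218, -0.6921)
n_2 = (+0.9114, +0.4115)
n_3 = (+0.4191, +0.9080)
n_4 = (-0.1972, +0.9804)
n_5 = (-0.9931, +0.1174)
  (0,1): δ = 109.91°  ·
  (0,2): δ = 41.81°  ✓
  (0,3): δ = 0.88°  ✓
  (0,4): δ = 35.27°  ✓
  (0,5): δ = 107.15°  ·
  (1,2): δ = 111.90°  ·
  (1,3): δ = 70.98°  ·
  (1,4): δ = 34.83°  ✓
  (1,5): δ = 37.05°  ✓
  (2,3): δ = 139.07°  ·
  (2,4): δ = 102.92°  ·
  (2,5): δ = 31.04°  ✓
  (3,4): δ = 143.85°  ·
  (3,5): δ = 71.97°  ·
  (4,5): δ = 108.12°  ·
antipodal pairs: 6

count = 6; pairs: (0,2), (0,3), (0,4), (1,4), (1,5), (2,5)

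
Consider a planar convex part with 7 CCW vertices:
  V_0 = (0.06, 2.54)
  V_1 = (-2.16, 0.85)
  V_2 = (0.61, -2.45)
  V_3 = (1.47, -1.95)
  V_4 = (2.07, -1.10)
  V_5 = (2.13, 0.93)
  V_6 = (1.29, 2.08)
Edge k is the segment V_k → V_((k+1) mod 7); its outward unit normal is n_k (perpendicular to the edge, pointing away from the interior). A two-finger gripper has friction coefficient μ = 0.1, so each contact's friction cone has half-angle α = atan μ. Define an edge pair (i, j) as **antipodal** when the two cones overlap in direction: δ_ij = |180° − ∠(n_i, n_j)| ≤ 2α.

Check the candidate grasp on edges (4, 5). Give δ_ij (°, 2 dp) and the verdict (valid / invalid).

δ = 142.16°, invalid

α = atan 0.1 = 5.71°;  2α = 11.42°
edge 4: e_4 = (+0.06, +2.03);  n_4 = (+0.9996, -0.0295)
edge 5: e_5 = (-0.84, +1.15);  n_5 = (+0.8075, +0.5898)
∠(n_4, n_5) = 37.84°
δ = |180° − 37.84°| = 142.16°
142.16° > 2α = 11.42°  →  invalid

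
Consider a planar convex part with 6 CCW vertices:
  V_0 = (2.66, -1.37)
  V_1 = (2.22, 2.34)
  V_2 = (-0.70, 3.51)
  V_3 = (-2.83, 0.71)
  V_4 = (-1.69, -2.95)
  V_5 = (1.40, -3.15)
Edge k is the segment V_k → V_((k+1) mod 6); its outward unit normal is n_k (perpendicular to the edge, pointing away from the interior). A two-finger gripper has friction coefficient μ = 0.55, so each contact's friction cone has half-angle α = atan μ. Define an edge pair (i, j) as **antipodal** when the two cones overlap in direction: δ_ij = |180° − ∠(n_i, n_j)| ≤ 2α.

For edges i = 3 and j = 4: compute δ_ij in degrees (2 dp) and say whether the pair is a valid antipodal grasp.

α = atan 0.55 = 28.81°;  2α = 57.62°
edge 3: e_3 = (+1.14, -3.66);  n_3 = (-0.9548, -0.2974)
edge 4: e_4 = (+3.09, -0.20);  n_4 = (-0.0646, -0.9979)
∠(n_3, n_4) = 69.00°
δ = |180° − 69.00°| = 111.00°
111.00° > 2α = 57.62°  →  invalid

δ = 111.00°, invalid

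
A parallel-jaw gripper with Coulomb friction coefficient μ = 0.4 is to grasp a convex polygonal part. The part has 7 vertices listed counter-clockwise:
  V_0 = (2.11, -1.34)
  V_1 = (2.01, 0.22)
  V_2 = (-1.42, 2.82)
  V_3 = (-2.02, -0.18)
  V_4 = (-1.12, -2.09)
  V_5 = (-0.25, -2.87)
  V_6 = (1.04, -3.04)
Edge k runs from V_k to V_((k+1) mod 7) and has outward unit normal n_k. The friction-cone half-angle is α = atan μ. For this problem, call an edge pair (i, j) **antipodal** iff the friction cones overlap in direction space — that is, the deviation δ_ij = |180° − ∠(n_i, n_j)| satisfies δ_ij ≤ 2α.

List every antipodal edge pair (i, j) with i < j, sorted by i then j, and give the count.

α = atan 0.4 = 21.80°;  2α = 43.60°
n_0 = (+0.9980, +0.0640)
n_1 = (+0.6041, +0.7969)
n_2 = (-0.9806, +0.1961)
n_3 = (-0.9046, -0.4263)
n_4 = (-0.6675, -0.7446)
n_5 = (-0.1307, -0.9914)
n_6 = (+0.8463, -0.5327)
  (0,1): δ = 130.83°  ·
  (0,2): δ = 14.98°  ✓
  (0,3): δ = 21.56°  ✓
  (0,4): δ = 44.45°  ·
  (0,5): δ = 78.82°  ·
  (0,6): δ = 144.15°  ·
  (1,2): δ = 64.15°  ·
  (1,3): δ = 27.61°  ✓
  (1,4): δ = 4.72°  ✓
  (1,5): δ = 29.66°  ✓
  (1,6): δ = 94.98°  ·
  (2,3): δ = 143.46°  ·
  (2,4): δ = 120.57°  ·
  (2,5): δ = 86.20°  ·
  (2,6): δ = 20.88°  ✓
  (3,4): δ = 157.11°  ·
  (3,5): δ = 122.74°  ·
  (3,6): δ = 57.42°  ·
  (4,5): δ = 145.63°  ·
  (4,6): δ = 80.31°  ·
  (5,6): δ = 114.68°  ·
antipodal pairs: 6

count = 6; pairs: (0,2), (0,3), (1,3), (1,4), (1,5), (2,6)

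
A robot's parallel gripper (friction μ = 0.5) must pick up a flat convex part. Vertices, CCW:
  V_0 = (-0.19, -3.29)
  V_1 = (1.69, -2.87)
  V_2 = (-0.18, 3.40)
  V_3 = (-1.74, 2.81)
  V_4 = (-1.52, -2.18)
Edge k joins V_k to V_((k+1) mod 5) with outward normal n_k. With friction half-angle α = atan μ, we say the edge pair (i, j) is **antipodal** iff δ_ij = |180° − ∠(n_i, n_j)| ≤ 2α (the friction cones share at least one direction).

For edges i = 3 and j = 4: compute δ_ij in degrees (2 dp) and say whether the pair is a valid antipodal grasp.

α = atan 0.5 = 26.57°;  2α = 53.13°
edge 3: e_3 = (+0.22, -4.99);  n_3 = (-0.9990, -0.0440)
edge 4: e_4 = (+1.33, -1.11);  n_4 = (-0.6408, -0.7677)
∠(n_3, n_4) = 47.63°
δ = |180° − 47.63°| = 132.37°
132.37° > 2α = 53.13°  →  invalid

δ = 132.37°, invalid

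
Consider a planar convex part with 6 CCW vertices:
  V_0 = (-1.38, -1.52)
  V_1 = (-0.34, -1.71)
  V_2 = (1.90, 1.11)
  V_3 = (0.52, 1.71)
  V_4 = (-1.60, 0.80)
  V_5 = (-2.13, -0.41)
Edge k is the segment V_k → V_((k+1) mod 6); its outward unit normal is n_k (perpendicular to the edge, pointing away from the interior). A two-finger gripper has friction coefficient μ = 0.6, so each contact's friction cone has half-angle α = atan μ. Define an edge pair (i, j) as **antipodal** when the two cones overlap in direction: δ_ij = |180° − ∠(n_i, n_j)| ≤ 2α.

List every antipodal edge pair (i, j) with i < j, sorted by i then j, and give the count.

α = atan 0.6 = 30.96°;  2α = 61.93°
n_0 = (-0.1797, -0.9837)
n_1 = (+0.7830, -0.6220)
n_2 = (+0.3987, +0.9171)
n_3 = (-0.3944, +0.9189)
n_4 = (-0.9160, +0.4012)
n_5 = (-0.8286, -0.5599)
  (0,1): δ = 118.11°  ·
  (0,2): δ = 13.15°  ✓
  (0,3): δ = 33.58°  ✓
  (0,4): δ = 76.70°  ·
  (0,5): δ = 134.40°  ·
  (1,2): δ = 75.04°  ·
  (1,3): δ = 28.31°  ✓
  (1,4): δ = 14.81°  ✓
  (1,5): δ = 72.51°  ·
  (2,3): δ = 133.27°  ·
  (2,4): δ = 90.16°  ·
  (2,5): δ = 32.46°  ✓
  (3,4): δ = 136.89°  ·
  (3,5): δ = 79.19°  ·
  (4,5): δ = 122.30°  ·
antipodal pairs: 5

count = 5; pairs: (0,2), (0,3), (1,3), (1,4), (2,5)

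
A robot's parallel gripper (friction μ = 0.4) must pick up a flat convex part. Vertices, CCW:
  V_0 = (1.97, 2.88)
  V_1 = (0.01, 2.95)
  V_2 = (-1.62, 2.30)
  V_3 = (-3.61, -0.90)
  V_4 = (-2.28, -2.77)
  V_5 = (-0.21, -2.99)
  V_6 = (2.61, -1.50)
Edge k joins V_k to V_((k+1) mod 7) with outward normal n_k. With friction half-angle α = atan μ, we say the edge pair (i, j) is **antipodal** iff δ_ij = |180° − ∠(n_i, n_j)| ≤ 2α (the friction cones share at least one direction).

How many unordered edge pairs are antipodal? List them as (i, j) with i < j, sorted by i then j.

count = 7; pairs: (0,4), (0,5), (1,4), (1,5), (2,5), (2,6), (3,6)

α = atan 0.4 = 21.80°;  2α = 43.60°
n_0 = (+0.0357, +0.9994)
n_1 = (-0.3704, +0.9289)
n_2 = (-0.8492, +0.5281)
n_3 = (-0.8149, -0.5796)
n_4 = (-0.1057, -0.9944)
n_5 = (+0.4672, -0.8842)
n_6 = (+0.9895, +0.1446)
  (0,1): δ = 156.21°  ·
  (0,2): δ = 119.83°  ·
  (0,3): δ = 52.53°  ·
  (0,4): δ = 4.02°  ✓
  (0,5): δ = 29.90°  ✓
  (0,6): δ = 100.36°  ·
  (1,2): δ = 143.62°  ·
  (1,3): δ = 76.32°  ·
  (1,4): δ = 27.81°  ✓
  (1,5): δ = 6.11°  ✓
  (1,6): δ = 76.57°  ·
  (2,3): δ = 112.70°  ·
  (2,4): δ = 64.19°  ·
  (2,5): δ = 30.27°  ✓
  (2,6): δ = 40.19°  ✓
  (3,4): δ = 131.49°  ·
  (3,5): δ = 97.57°  ·
  (3,6): δ = 27.11°  ✓
  (4,5): δ = 146.08°  ·
  (4,6): δ = 75.62°  ·
  (5,6): δ = 109.54°  ·
antipodal pairs: 7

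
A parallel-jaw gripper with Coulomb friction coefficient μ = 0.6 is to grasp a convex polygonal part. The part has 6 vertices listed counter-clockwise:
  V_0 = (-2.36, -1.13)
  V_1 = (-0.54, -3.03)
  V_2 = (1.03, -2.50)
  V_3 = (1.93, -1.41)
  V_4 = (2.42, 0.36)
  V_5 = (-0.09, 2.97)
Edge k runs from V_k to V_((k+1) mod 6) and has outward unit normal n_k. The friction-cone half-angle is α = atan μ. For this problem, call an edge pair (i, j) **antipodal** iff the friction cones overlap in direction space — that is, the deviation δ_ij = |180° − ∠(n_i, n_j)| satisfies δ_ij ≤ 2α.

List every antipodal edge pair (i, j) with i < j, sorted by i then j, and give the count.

α = atan 0.6 = 30.96°;  2α = 61.93°
n_0 = (-0.7221, -0.6917)
n_1 = (+0.3198, -0.9475)
n_2 = (+0.7711, -0.6367)
n_3 = (+0.9638, -0.2668)
n_4 = (+0.7208, +0.6932)
n_5 = (-0.8749, +0.4844)
  (0,1): δ = 115.11°  ·
  (0,2): δ = 83.31°  ·
  (0,3): δ = 59.24°  ✓
  (0,4): δ = 0.11°  ✓
  (0,5): δ = 107.26°  ·
  (1,2): δ = 148.20°  ·
  (1,3): δ = 124.13°  ·
  (1,4): δ = 64.77°  ·
  (1,5): δ = 42.37°  ✓
  (2,3): δ = 155.93°  ·
  (2,4): δ = 96.57°  ·
  (2,5): δ = 10.57°  ✓
  (3,4): δ = 120.64°  ·
  (3,5): δ = 13.50°  ✓
  (4,5): δ = 72.85°  ·
antipodal pairs: 5

count = 5; pairs: (0,3), (0,4), (1,5), (2,5), (3,5)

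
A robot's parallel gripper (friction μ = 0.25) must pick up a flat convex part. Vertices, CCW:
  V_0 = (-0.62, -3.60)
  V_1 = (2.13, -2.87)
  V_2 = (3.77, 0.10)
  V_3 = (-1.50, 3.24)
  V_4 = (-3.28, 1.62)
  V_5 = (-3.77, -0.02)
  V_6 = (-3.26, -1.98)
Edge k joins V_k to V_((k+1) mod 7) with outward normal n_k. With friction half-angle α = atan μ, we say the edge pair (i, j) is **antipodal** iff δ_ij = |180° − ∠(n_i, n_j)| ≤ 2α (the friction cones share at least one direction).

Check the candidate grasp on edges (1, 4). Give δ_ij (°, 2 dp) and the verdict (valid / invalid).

δ = 12.27°, valid

α = atan 0.25 = 14.04°;  2α = 28.07°
edge 1: e_1 = (+1.64, +2.97);  n_1 = (+0.8754, -0.4834)
edge 4: e_4 = (-0.49, -1.64);  n_4 = (-0.9581, +0.2863)
∠(n_1, n_4) = 167.73°
δ = |180° − 167.73°| = 12.27°
12.27° ≤ 2α = 28.07°  →  valid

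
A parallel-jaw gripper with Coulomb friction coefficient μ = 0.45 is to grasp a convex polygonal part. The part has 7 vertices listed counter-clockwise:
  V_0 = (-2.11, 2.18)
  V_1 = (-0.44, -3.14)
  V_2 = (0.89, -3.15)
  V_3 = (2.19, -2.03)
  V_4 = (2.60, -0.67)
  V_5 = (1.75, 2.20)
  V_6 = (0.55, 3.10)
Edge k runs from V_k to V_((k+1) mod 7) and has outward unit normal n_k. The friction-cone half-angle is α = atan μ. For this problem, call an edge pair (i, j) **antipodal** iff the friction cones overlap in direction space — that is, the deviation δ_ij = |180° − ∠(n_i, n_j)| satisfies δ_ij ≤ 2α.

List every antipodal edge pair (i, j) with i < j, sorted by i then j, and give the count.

α = atan 0.45 = 24.23°;  2α = 48.46°
n_0 = (-0.9541, -0.2995)
n_1 = (-0.0075, -1.0000)
n_2 = (+0.6527, -0.7576)
n_3 = (+0.9574, -0.2886)
n_4 = (+0.9588, +0.2840)
n_5 = (+0.6000, +0.8000)
n_6 = (-0.3269, +0.9451)
  (0,1): δ = 107.86°  ·
  (0,2): δ = 66.68°  ·
  (0,3): δ = 34.20°  ✓
  (0,4): δ = 0.93°  ✓
  (0,5): δ = 35.70°  ✓
  (0,6): δ = 91.65°  ·
  (1,2): δ = 138.82°  ·
  (1,3): δ = 106.35°  ·
  (1,4): δ = 73.07°  ·
  (1,5): δ = 36.44°  ✓
  (1,6): δ = 19.51°  ✓
  (2,3): δ = 147.52°  ·
  (2,4): δ = 114.25°  ·
  (2,5): δ = 77.62°  ·
  (2,6): δ = 21.67°  ✓
  (3,4): δ = 146.73°  ·
  (3,5): δ = 110.09°  ·
  (3,6): δ = 54.14°  ·
  (4,5): δ = 143.37°  ·
  (4,6): δ = 87.42°  ·
  (5,6): δ = 124.05°  ·
antipodal pairs: 6

count = 6; pairs: (0,3), (0,4), (0,5), (1,5), (1,6), (2,6)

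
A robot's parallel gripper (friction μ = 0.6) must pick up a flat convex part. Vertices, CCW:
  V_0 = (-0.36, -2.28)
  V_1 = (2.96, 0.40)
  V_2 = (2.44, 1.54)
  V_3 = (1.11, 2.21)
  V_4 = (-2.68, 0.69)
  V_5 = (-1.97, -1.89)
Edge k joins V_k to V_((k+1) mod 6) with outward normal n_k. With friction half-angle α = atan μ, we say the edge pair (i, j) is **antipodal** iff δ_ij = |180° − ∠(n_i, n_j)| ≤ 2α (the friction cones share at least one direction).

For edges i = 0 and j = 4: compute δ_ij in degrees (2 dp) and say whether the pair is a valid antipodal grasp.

δ = 66.48°, invalid

α = atan 0.6 = 30.96°;  2α = 61.93°
edge 0: e_0 = (+3.32, +2.68);  n_0 = (+0.6281, -0.7781)
edge 4: e_4 = (+0.71, -2.58);  n_4 = (-0.9642, -0.2653)
∠(n_0, n_4) = 113.52°
δ = |180° − 113.52°| = 66.48°
66.48° > 2α = 61.93°  →  invalid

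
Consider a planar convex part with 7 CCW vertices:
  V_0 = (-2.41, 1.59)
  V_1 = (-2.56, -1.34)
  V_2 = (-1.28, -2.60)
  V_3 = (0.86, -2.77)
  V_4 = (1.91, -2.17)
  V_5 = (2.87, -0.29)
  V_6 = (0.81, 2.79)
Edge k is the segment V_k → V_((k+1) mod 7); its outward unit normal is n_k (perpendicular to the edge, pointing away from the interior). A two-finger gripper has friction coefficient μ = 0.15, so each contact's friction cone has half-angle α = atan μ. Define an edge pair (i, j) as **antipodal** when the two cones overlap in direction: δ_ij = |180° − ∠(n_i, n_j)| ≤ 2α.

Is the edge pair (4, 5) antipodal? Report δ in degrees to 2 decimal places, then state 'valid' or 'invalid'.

δ = 119.17°, invalid

α = atan 0.15 = 8.53°;  2α = 17.06°
edge 4: e_4 = (+0.96, +1.88);  n_4 = (+0.8906, -0.4548)
edge 5: e_5 = (-2.06, +3.08);  n_5 = (+0.8312, +0.5559)
∠(n_4, n_5) = 60.83°
δ = |180° − 60.83°| = 119.17°
119.17° > 2α = 17.06°  →  invalid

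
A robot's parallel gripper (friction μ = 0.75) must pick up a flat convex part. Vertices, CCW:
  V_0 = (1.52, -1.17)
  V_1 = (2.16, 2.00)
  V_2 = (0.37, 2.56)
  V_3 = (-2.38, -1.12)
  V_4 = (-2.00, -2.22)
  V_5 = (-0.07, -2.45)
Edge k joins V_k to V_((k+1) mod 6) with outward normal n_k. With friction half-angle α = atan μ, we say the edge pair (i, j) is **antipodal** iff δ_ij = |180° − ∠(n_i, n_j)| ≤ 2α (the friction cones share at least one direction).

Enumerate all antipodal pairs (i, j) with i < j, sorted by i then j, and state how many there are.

α = atan 0.75 = 36.87°;  2α = 73.74°
n_0 = (+0.9802, -0.1979)
n_1 = (+0.2986, +0.9544)
n_2 = (-0.8010, +0.5986)
n_3 = (-0.9452, -0.3265)
n_4 = (-0.1183, -0.9930)
n_5 = (+0.6271, -0.7790)
  (0,1): δ = 95.96°  ·
  (0,2): δ = 25.36°  ✓
  (0,3): δ = 30.47°  ✓
  (0,4): δ = 94.62°  ·
  (0,5): δ = 140.25°  ·
  (1,2): δ = 109.40°  ·
  (1,3): δ = 53.57°  ✓
  (1,4): δ = 10.58°  ✓
  (1,5): δ = 56.21°  ✓
  (2,3): δ = 124.17°  ·
  (2,4): δ = 60.03°  ✓
  (2,5): δ = 14.39°  ✓
  (3,4): δ = 115.85°  ·
  (3,5): δ = 70.22°  ✓
  (4,5): δ = 134.37°  ·
antipodal pairs: 8

count = 8; pairs: (0,2), (0,3), (1,3), (1,4), (1,5), (2,4), (2,5), (3,5)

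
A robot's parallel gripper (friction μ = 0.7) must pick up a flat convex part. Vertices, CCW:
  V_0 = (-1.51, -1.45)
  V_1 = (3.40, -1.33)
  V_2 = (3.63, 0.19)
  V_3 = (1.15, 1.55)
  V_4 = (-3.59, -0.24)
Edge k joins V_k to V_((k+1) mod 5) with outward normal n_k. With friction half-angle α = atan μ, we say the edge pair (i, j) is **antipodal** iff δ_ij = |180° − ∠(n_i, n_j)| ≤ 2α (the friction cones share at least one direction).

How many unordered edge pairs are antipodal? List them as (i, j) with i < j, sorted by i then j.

count = 6; pairs: (0,2), (0,3), (1,3), (1,4), (2,4), (3,4)

α = atan 0.7 = 34.99°;  2α = 69.98°
n_0 = (+0.0244, -0.9997)
n_1 = (+0.9887, -0.1496)
n_2 = (+0.4808, +0.8768)
n_3 = (-0.3533, +0.9355)
n_4 = (-0.5028, -0.8644)
  (0,1): δ = 100.00°  ·
  (0,2): δ = 30.14°  ✓
  (0,3): δ = 19.29°  ✓
  (0,4): δ = 148.41°  ·
  (1,2): δ = 110.14°  ·
  (1,3): δ = 60.71°  ✓
  (1,4): δ = 68.42°  ✓
  (2,3): δ = 130.57°  ·
  (2,4): δ = 1.45°  ✓
  (3,4): δ = 50.88°  ✓
antipodal pairs: 6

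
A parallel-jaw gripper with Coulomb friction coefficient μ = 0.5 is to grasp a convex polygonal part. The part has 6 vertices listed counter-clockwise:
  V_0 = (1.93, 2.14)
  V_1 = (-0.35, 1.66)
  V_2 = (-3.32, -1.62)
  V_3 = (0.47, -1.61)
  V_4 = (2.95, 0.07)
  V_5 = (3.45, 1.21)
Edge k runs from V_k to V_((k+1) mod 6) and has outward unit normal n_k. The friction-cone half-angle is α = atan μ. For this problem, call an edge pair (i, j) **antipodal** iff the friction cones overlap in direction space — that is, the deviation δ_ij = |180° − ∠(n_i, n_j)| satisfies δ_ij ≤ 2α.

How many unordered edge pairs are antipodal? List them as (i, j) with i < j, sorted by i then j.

α = atan 0.5 = 26.57°;  2α = 53.13°
n_0 = (-0.2060, +0.9785)
n_1 = (-0.7413, +0.6712)
n_2 = (+0.0026, -1.0000)
n_3 = (+0.5608, -0.8279)
n_4 = (+0.9158, -0.4017)
n_5 = (+0.5219, +0.8530)
  (0,1): δ = 144.05°  ·
  (0,2): δ = 11.74°  ✓
  (0,3): δ = 22.23°  ✓
  (0,4): δ = 54.43°  ·
  (0,5): δ = 136.65°  ·
  (1,2): δ = 47.69°  ✓
  (1,3): δ = 13.73°  ✓
  (1,4): δ = 18.48°  ✓
  (1,5): δ = 100.70°  ·
  (2,3): δ = 146.04°  ·
  (2,4): δ = 113.83°  ·
  (2,5): δ = 31.61°  ✓
  (3,4): δ = 147.80°  ·
  (3,5): δ = 65.57°  ·
  (4,5): δ = 97.78°  ·
antipodal pairs: 6

count = 6; pairs: (0,2), (0,3), (1,2), (1,3), (1,4), (2,5)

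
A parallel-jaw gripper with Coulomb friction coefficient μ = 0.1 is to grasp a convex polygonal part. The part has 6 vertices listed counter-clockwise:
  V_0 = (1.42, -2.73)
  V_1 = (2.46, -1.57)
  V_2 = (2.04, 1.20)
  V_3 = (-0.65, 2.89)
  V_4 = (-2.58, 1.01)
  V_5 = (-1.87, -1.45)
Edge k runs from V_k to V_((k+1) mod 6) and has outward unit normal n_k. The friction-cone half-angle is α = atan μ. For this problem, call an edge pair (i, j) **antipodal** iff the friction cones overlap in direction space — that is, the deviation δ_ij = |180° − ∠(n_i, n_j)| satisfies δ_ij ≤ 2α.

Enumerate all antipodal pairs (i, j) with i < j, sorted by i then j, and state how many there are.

count = 3; pairs: (0,3), (1,4), (2,5)

α = atan 0.1 = 5.71°;  2α = 11.42°
n_0 = (+0.7446, -0.6675)
n_1 = (+0.9887, +0.1499)
n_2 = (+0.5320, +0.8468)
n_3 = (-0.6978, +0.7163)
n_4 = (-0.9608, -0.2773)
n_5 = (-0.3626, -0.9320)
  (0,1): δ = 129.50°  ·
  (0,2): δ = 80.26°  ·
  (0,3): δ = 3.87°  ✓
  (0,4): δ = 57.98°  ·
  (0,5): δ = 110.62°  ·
  (1,2): δ = 130.76°  ·
  (1,3): δ = 54.37°  ·
  (1,4): δ = 7.48°  ✓
  (1,5): δ = 60.12°  ·
  (2,3): δ = 103.61°  ·
  (2,4): δ = 41.76°  ·
  (2,5): δ = 10.88°  ✓
  (3,4): δ = 118.15°  ·
  (3,5): δ = 65.51°  ·
  (4,5): δ = 127.36°  ·
antipodal pairs: 3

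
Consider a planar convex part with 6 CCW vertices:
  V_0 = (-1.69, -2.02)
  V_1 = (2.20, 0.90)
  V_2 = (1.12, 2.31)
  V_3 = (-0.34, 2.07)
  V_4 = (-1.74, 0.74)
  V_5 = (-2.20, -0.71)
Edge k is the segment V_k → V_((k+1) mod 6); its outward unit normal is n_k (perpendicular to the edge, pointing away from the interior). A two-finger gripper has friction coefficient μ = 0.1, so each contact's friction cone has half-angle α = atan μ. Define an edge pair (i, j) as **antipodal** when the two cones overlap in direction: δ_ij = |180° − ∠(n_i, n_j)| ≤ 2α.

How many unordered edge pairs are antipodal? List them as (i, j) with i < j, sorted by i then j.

count = 1; pairs: (0,3)

α = atan 0.1 = 5.71°;  2α = 11.42°
n_0 = (+0.6003, -0.7998)
n_1 = (+0.7939, +0.6081)
n_2 = (-0.1622, +0.9868)
n_3 = (-0.6887, +0.7250)
n_4 = (-0.9532, +0.3024)
n_5 = (-0.9319, -0.3628)
  (0,1): δ = 89.44°  ·
  (0,2): δ = 27.56°  ·
  (0,3): δ = 6.64°  ✓
  (0,4): δ = 35.51°  ·
  (0,5): δ = 74.38°  ·
  (1,2): δ = 118.12°  ·
  (1,3): δ = 83.92°  ·
  (1,4): δ = 55.05°  ·
  (1,5): δ = 16.18°  ·
  (2,3): δ = 145.80°  ·
  (2,4): δ = 116.94°  ·
  (2,5): δ = 78.06°  ·
  (3,4): δ = 151.13°  ·
  (3,5): δ = 112.26°  ·
  (4,5): δ = 141.13°  ·
antipodal pairs: 1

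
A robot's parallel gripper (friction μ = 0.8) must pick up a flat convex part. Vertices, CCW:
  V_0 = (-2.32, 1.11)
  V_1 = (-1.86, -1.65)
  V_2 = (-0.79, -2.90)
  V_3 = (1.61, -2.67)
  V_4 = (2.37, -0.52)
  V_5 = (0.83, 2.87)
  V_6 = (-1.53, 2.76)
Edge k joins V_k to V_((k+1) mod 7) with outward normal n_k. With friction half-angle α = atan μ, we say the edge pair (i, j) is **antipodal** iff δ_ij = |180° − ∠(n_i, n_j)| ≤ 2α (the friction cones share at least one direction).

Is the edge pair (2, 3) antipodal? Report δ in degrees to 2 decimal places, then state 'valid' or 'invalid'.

α = atan 0.8 = 38.66°;  2α = 77.32°
edge 2: e_2 = (+2.40, +0.23);  n_2 = (+0.0954, -0.9954)
edge 3: e_3 = (+0.76, +2.15);  n_3 = (+0.9428, -0.3333)
∠(n_2, n_3) = 65.06°
δ = |180° − 65.06°| = 114.94°
114.94° > 2α = 77.32°  →  invalid

δ = 114.94°, invalid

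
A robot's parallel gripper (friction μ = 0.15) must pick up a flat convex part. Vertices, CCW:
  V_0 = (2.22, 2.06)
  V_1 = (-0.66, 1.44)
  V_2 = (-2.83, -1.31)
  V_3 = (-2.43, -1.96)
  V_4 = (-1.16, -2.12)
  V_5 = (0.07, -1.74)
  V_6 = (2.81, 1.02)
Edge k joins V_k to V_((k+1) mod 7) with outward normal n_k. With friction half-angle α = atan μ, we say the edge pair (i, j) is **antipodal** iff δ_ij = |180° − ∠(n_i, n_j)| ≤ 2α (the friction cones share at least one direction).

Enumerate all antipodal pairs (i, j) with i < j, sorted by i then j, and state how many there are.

count = 3; pairs: (0,4), (1,5), (2,6)

α = atan 0.15 = 8.53°;  2α = 17.06°
n_0 = (-0.2105, +0.9776)
n_1 = (-0.7850, +0.6195)
n_2 = (-0.8517, -0.5241)
n_3 = (-0.1250, -0.9922)
n_4 = (+0.2952, -0.9554)
n_5 = (+0.7097, -0.7045)
n_6 = (+0.8698, +0.4934)
  (0,1): δ = 140.43°  ·
  (0,2): δ = 70.54°  ·
  (0,3): δ = 19.33°  ·
  (0,4): δ = 5.02°  ✓
  (0,5): δ = 33.06°  ·
  (0,6): δ = 107.42°  ·
  (1,2): δ = 110.12°  ·
  (1,3): δ = 58.90°  ·
  (1,4): δ = 34.56°  ·
  (1,5): δ = 6.52°  ✓
  (1,6): δ = 67.84°  ·
  (2,3): δ = 128.79°  ·
  (2,4): δ = 104.44°  ·
  (2,5): δ = 76.40°  ·
  (2,6): δ = 2.04°  ✓
  (3,4): δ = 155.65°  ·
  (3,5): δ = 127.61°  ·
  (3,6): δ = 53.25°  ·
  (4,5): δ = 151.96°  ·
  (4,6): δ = 77.60°  ·
  (5,6): δ = 105.64°  ·
antipodal pairs: 3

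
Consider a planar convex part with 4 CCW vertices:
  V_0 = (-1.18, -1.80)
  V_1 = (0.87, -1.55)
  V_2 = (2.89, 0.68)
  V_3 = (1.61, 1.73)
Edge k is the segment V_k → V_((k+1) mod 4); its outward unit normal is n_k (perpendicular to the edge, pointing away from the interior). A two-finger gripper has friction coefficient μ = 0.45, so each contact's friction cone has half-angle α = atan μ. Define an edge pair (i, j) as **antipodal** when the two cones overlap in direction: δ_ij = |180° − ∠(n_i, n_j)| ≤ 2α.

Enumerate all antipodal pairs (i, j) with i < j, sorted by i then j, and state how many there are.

count = 3; pairs: (0,2), (0,3), (1,3)

α = atan 0.45 = 24.23°;  2α = 48.46°
n_0 = (+0.1211, -0.9926)
n_1 = (+0.7411, -0.6713)
n_2 = (+0.6342, +0.7731)
n_3 = (-0.7845, +0.6201)
  (0,1): δ = 139.12°  ·
  (0,2): δ = 46.32°  ✓
  (0,3): δ = 44.73°  ✓
  (1,2): δ = 87.19°  ·
  (1,3): δ = 3.85°  ✓
  (2,3): δ = 88.96°  ·
antipodal pairs: 3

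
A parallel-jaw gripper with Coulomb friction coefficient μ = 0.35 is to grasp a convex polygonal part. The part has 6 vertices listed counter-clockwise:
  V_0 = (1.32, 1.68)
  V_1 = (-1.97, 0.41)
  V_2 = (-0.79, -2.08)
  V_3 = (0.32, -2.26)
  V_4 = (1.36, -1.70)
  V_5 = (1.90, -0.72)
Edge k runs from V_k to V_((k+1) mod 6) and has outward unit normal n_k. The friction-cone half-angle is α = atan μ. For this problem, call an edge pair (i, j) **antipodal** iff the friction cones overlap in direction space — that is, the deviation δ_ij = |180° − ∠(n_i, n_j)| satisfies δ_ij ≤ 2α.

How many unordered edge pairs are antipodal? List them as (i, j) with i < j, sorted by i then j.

count = 3; pairs: (0,2), (0,3), (1,5)

α = atan 0.35 = 19.29°;  2α = 38.58°
n_0 = (-0.3601, +0.9329)
n_1 = (-0.9037, -0.4282)
n_2 = (-0.1601, -0.9871)
n_3 = (+0.4741, -0.8805)
n_4 = (+0.8758, -0.4826)
n_5 = (+0.9720, +0.2349)
  (0,1): δ = 85.75°  ·
  (0,2): δ = 30.32°  ✓
  (0,3): δ = 7.19°  ✓
  (0,4): δ = 40.04°  ·
  (0,5): δ = 82.48°  ·
  (1,2): δ = 124.57°  ·
  (1,3): δ = 87.06°  ·
  (1,4): δ = 54.21°  ·
  (1,5): δ = 11.77°  ✓
  (2,3): δ = 142.49°  ·
  (2,4): δ = 109.64°  ·
  (2,5): δ = 67.20°  ·
  (3,4): δ = 147.16°  ·
  (3,5): δ = 104.71°  ·
  (4,5): δ = 137.56°  ·
antipodal pairs: 3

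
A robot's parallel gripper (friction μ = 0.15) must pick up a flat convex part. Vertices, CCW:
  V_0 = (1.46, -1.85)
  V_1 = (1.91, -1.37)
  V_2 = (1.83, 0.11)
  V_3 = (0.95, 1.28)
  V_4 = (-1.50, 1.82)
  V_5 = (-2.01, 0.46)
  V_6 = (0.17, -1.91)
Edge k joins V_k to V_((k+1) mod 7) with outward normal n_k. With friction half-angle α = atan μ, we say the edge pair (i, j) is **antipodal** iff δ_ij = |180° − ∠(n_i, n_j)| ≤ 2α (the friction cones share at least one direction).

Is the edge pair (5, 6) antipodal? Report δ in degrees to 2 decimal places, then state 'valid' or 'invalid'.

α = atan 0.15 = 8.53°;  2α = 17.06°
edge 5: e_5 = (+2.18, -2.37);  n_5 = (-0.7360, -0.6770)
edge 6: e_6 = (+1.29, +0.06);  n_6 = (+0.0465, -0.9989)
∠(n_5, n_6) = 50.05°
δ = |180° − 50.05°| = 129.95°
129.95° > 2α = 17.06°  →  invalid

δ = 129.95°, invalid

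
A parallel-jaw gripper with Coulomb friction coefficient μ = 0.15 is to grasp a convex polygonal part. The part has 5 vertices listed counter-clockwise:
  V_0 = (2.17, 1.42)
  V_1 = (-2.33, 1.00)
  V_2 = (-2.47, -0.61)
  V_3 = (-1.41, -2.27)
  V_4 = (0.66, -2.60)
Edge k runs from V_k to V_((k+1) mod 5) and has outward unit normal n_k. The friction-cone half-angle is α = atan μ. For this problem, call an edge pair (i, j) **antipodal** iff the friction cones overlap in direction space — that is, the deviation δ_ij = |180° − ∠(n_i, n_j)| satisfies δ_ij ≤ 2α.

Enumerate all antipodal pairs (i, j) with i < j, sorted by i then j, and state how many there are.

count = 2; pairs: (0,3), (1,4)

α = atan 0.15 = 8.53°;  2α = 17.06°
n_0 = (-0.0929, +0.9957)
n_1 = (-0.9962, +0.0866)
n_2 = (-0.8428, -0.5382)
n_3 = (-0.1574, -0.9875)
n_4 = (+0.9361, -0.3516)
  (0,1): δ = 100.30°  ·
  (0,2): δ = 62.77°  ·
  (0,3): δ = 14.39°  ✓
  (0,4): δ = 64.08°  ·
  (1,2): δ = 142.47°  ·
  (1,3): δ = 94.09°  ·
  (1,4): δ = 15.62°  ✓
  (2,3): δ = 131.62°  ·
  (2,4): δ = 53.15°  ·
  (3,4): δ = 101.53°  ·
antipodal pairs: 2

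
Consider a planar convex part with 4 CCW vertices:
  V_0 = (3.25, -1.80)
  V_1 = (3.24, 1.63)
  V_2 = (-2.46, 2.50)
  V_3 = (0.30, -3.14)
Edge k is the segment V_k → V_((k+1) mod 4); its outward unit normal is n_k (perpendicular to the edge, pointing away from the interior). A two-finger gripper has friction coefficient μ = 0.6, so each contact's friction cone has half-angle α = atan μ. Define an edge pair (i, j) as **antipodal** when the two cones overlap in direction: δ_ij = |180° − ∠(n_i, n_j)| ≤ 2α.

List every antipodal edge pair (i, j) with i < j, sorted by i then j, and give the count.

count = 3; pairs: (0,2), (1,2), (1,3)

α = atan 0.6 = 30.96°;  2α = 61.93°
n_0 = (+1.0000, +0.0029)
n_1 = (+0.1509, +0.9886)
n_2 = (-0.8982, -0.4396)
n_3 = (+0.4136, -0.9105)
  (0,1): δ = 98.85°  ·
  (0,2): δ = 25.91°  ✓
  (0,3): δ = 114.26°  ·
  (1,2): δ = 55.25°  ✓
  (1,3): δ = 33.11°  ✓
  (2,3): δ = 91.65°  ·
antipodal pairs: 3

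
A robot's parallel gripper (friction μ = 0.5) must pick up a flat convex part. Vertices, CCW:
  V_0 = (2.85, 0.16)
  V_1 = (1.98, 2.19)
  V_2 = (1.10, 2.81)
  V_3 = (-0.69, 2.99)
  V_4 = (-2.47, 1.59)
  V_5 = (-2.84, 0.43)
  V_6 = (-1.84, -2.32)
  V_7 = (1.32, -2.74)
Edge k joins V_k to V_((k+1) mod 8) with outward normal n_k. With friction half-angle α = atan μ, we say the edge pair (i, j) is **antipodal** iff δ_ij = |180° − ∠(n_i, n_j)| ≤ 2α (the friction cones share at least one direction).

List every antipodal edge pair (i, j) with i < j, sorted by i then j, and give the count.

α = atan 0.5 = 26.57°;  2α = 53.13°
n_0 = (+0.9191, +0.3939)
n_1 = (+0.5760, +0.8175)
n_2 = (+0.1001, +0.9950)
n_3 = (-0.6182, +0.7860)
n_4 = (-0.9527, +0.3039)
n_5 = (-0.9398, -0.3417)
n_6 = (-0.1318, -0.9913)
n_7 = (+0.8845, -0.4666)
  (0,1): δ = 148.37°  ·
  (0,2): δ = 118.94°  ·
  (0,3): δ = 75.01°  ·
  (0,4): δ = 40.89°  ✓
  (0,5): δ = 3.22°  ✓
  (0,6): δ = 59.23°  ·
  (0,7): δ = 128.99°  ·
  (1,2): δ = 150.58°  ·
  (1,3): δ = 106.65°  ·
  (1,4): δ = 72.52°  ·
  (1,5): δ = 34.85°  ✓
  (1,6): δ = 27.60°  ✓
  (1,7): δ = 97.35°  ·
  (2,3): δ = 136.07°  ·
  (2,4): δ = 101.95°  ·
  (2,5): δ = 64.27°  ·
  (2,6): δ = 1.83°  ✓
  (2,7): δ = 67.93°  ·
  (3,4): δ = 145.88°  ·
  (3,5): δ = 108.20°  ·
  (3,6): δ = 45.76°  ✓
  (3,7): δ = 24.00°  ✓
  (4,5): δ = 142.33°  ·
  (4,6): δ = 79.88°  ·
  (4,7): δ = 10.12°  ✓
  (5,6): δ = 117.55°  ·
  (5,7): δ = 47.80°  ✓
  (6,7): δ = 110.24°  ·
antipodal pairs: 9

count = 9; pairs: (0,4), (0,5), (1,5), (1,6), (2,6), (3,6), (3,7), (4,7), (5,7)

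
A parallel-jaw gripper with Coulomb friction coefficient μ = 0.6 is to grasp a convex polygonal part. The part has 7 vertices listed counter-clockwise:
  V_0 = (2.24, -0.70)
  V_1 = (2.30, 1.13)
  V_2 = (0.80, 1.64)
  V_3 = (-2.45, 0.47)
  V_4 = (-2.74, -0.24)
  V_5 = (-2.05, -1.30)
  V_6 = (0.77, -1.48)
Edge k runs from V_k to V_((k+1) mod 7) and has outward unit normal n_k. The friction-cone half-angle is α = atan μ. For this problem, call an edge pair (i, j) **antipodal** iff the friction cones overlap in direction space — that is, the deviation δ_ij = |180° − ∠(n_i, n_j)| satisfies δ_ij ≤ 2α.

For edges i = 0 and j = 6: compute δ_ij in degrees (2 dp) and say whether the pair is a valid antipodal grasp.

α = atan 0.6 = 30.96°;  2α = 61.93°
edge 0: e_0 = (+0.06, +1.83);  n_0 = (+0.9995, -0.0328)
edge 6: e_6 = (+1.47, +0.78);  n_6 = (+0.4687, -0.8833)
∠(n_0, n_6) = 60.17°
δ = |180° − 60.17°| = 119.83°
119.83° > 2α = 61.93°  →  invalid

δ = 119.83°, invalid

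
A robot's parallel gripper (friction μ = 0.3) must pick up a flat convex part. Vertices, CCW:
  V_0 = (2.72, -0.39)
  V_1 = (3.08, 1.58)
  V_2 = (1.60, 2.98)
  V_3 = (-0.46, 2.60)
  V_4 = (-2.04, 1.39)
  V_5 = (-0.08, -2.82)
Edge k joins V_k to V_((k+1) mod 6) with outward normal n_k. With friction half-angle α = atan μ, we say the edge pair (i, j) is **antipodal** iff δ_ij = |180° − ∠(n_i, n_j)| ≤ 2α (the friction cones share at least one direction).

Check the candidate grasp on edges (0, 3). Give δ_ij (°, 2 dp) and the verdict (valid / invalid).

α = atan 0.3 = 16.70°;  2α = 33.40°
edge 0: e_0 = (+0.36, +1.97);  n_0 = (+0.9837, -0.1798)
edge 3: e_3 = (-1.58, -1.21);  n_3 = (-0.6080, +0.7939)
∠(n_0, n_3) = 137.80°
δ = |180° − 137.80°| = 42.20°
42.20° > 2α = 33.40°  →  invalid

δ = 42.20°, invalid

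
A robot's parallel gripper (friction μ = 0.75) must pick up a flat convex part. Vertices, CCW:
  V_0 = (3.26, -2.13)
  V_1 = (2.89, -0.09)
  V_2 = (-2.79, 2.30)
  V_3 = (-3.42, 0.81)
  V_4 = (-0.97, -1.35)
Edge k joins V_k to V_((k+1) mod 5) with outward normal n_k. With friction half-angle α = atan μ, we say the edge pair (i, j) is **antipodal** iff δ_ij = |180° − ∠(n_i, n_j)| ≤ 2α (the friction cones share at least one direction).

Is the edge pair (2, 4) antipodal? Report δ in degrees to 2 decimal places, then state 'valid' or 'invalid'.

α = atan 0.75 = 36.87°;  2α = 73.74°
edge 2: e_2 = (-0.63, -1.49);  n_2 = (-0.9211, +0.3894)
edge 4: e_4 = (+4.23, -0.78);  n_4 = (-0.1813, -0.9834)
∠(n_2, n_4) = 102.47°
δ = |180° − 102.47°| = 77.53°
77.53° > 2α = 73.74°  →  invalid

δ = 77.53°, invalid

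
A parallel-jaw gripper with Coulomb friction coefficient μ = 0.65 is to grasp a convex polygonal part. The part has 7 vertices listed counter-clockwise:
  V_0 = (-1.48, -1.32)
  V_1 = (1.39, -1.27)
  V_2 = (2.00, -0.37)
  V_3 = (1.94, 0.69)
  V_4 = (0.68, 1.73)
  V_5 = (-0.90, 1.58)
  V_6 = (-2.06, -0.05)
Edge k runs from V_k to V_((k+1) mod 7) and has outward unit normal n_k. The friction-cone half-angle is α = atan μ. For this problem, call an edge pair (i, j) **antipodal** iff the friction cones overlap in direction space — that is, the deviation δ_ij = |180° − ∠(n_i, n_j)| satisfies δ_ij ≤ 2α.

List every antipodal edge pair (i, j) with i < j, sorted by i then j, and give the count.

α = atan 0.65 = 33.02°;  2α = 66.05°
n_0 = (+0.0174, -0.9998)
n_1 = (+0.8278, -0.5611)
n_2 = (+0.9984, +0.0565)
n_3 = (+0.6366, +0.7712)
n_4 = (-0.0945, +0.9955)
n_5 = (-0.8147, +0.5798)
n_6 = (-0.9096, -0.4154)
  (0,1): δ = 125.13°  ·
  (0,2): δ = 87.76°  ·
  (0,3): δ = 40.53°  ✓
  (0,4): δ = 4.43°  ✓
  (0,5): δ = 53.56°  ✓
  (0,6): δ = 113.55°  ·
  (1,2): δ = 142.63°  ·
  (1,3): δ = 95.41°  ·
  (1,4): δ = 50.45°  ✓
  (1,5): δ = 1.31°  ✓
  (1,6): δ = 58.67°  ✓
  (2,3): δ = 132.78°  ·
  (2,4): δ = 87.82°  ·
  (2,5): δ = 38.68°  ✓
  (2,6): δ = 21.31°  ✓
  (3,4): δ = 135.04°  ·
  (3,5): δ = 85.90°  ·
  (3,6): δ = 25.92°  ✓
  (4,5): δ = 130.86°  ·
  (4,6): δ = 70.88°  ·
  (5,6): δ = 120.02°  ·
antipodal pairs: 9

count = 9; pairs: (0,3), (0,4), (0,5), (1,4), (1,5), (1,6), (2,5), (2,6), (3,6)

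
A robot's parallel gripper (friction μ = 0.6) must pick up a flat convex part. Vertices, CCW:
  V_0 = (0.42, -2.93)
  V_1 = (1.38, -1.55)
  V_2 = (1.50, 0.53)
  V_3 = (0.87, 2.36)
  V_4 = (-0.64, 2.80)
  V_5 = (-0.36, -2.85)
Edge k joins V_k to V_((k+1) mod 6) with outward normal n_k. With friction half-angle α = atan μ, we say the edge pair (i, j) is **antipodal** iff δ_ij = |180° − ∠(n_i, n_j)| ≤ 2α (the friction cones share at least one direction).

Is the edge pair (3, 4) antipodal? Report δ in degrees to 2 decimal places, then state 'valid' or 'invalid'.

δ = 70.92°, invalid

α = atan 0.6 = 30.96°;  2α = 61.93°
edge 3: e_3 = (-1.51, +0.44);  n_3 = (+0.2798, +0.9601)
edge 4: e_4 = (+0.28, -5.65);  n_4 = (-0.9988, -0.0495)
∠(n_3, n_4) = 109.08°
δ = |180° − 109.08°| = 70.92°
70.92° > 2α = 61.93°  →  invalid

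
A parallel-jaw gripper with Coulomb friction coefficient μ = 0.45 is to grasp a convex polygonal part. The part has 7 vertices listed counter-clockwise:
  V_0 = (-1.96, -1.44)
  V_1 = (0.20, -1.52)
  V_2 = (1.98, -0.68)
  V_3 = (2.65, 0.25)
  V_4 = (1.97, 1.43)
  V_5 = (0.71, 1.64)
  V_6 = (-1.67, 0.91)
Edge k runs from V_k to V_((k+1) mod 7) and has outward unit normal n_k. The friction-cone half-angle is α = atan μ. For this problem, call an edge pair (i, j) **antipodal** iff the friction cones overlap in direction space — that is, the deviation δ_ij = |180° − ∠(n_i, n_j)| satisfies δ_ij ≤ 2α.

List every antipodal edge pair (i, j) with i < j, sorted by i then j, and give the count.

α = atan 0.45 = 24.23°;  2α = 48.46°
n_0 = (-0.0370, -0.9993)
n_1 = (+0.4268, -0.9044)
n_2 = (+0.8114, -0.5845)
n_3 = (+0.8664, +0.4993)
n_4 = (+0.1644, +0.9864)
n_5 = (-0.2932, +0.9560)
n_6 = (-0.9925, +0.1225)
  (0,1): δ = 152.62°  ·
  (0,2): δ = 123.65°  ·
  (0,3): δ = 57.93°  ·
  (0,4): δ = 7.34°  ✓
  (0,5): δ = 19.17°  ✓
  (0,6): δ = 85.09°  ·
  (1,2): δ = 151.03°  ·
  (1,3): δ = 85.31°  ·
  (1,4): δ = 34.73°  ✓
  (1,5): δ = 8.21°  ✓
  (1,6): δ = 57.70°  ·
  (2,3): δ = 114.28°  ·
  (2,4): δ = 63.69°  ·
  (2,5): δ = 37.18°  ✓
  (2,6): δ = 28.74°  ✓
  (3,4): δ = 129.42°  ·
  (3,5): δ = 102.90°  ·
  (3,6): δ = 36.99°  ✓
  (4,5): δ = 153.49°  ·
  (4,6): δ = 87.57°  ·
  (5,6): δ = 114.09°  ·
antipodal pairs: 7

count = 7; pairs: (0,4), (0,5), (1,4), (1,5), (2,5), (2,6), (3,6)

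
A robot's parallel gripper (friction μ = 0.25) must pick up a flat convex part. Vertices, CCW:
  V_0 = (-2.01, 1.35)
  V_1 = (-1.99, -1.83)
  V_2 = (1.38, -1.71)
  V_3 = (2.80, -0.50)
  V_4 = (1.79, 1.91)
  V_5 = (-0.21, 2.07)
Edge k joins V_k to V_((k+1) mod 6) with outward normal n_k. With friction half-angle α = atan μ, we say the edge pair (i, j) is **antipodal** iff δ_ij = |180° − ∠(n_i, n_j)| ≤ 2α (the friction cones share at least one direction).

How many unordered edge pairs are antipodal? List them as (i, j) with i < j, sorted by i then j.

α = atan 0.25 = 14.04°;  2α = 28.07°
n_0 = (-1.0000, -0.0063)
n_1 = (+0.0356, -0.9994)
n_2 = (+0.6486, -0.7611)
n_3 = (+0.9223, +0.3865)
n_4 = (+0.0797, +0.9968)
n_5 = (-0.3714, +0.9285)
  (0,1): δ = 88.32°  ·
  (0,2): δ = 49.93°  ·
  (0,3): δ = 22.38°  ✓
  (0,4): δ = 85.07°  ·
  (0,5): δ = 111.44°  ·
  (1,2): δ = 141.60°  ·
  (1,3): δ = 69.30°  ·
  (1,4): δ = 6.61°  ✓
  (1,5): δ = 19.76°  ✓
  (2,3): δ = 107.70°  ·
  (2,4): δ = 45.01°  ·
  (2,5): δ = 18.63°  ✓
  (3,4): δ = 117.31°  ·
  (3,5): δ = 90.94°  ·
  (4,5): δ = 153.62°  ·
antipodal pairs: 4

count = 4; pairs: (0,3), (1,4), (1,5), (2,5)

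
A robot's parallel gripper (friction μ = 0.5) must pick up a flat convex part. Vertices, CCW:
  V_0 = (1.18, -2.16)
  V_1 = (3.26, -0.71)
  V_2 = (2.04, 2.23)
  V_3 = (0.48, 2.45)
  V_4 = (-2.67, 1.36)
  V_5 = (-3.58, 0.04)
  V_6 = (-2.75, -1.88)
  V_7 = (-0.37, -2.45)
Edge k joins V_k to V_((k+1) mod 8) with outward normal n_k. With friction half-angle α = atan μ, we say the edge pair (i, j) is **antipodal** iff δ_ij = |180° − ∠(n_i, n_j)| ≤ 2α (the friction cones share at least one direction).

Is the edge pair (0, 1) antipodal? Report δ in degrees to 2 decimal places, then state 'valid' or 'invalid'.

α = atan 0.5 = 26.57°;  2α = 53.13°
edge 0: e_0 = (+2.08, +1.45);  n_0 = (+0.5719, -0.8203)
edge 1: e_1 = (-1.22, +2.94);  n_1 = (+0.9236, +0.3833)
∠(n_0, n_1) = 77.66°
δ = |180° − 77.66°| = 102.34°
102.34° > 2α = 53.13°  →  invalid

δ = 102.34°, invalid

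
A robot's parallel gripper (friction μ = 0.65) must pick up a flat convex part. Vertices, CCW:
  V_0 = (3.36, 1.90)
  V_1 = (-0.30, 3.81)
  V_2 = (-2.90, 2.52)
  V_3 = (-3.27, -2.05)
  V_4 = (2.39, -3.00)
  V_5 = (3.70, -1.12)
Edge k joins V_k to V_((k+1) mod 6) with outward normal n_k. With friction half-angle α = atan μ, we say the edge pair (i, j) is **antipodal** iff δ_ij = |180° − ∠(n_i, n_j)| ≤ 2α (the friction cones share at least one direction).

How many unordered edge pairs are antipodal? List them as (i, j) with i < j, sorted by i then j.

α = atan 0.65 = 33.02°;  2α = 66.05°
n_0 = (+0.4626, +0.8865)
n_1 = (-0.4445, +0.8958)
n_2 = (-0.9967, +0.0807)
n_3 = (-0.1655, -0.9862)
n_4 = (+0.8205, -0.5717)
n_5 = (+0.9937, +0.1119)
  (0,1): δ = 126.05°  ·
  (0,2): δ = 67.07°  ·
  (0,3): δ = 18.03°  ✓
  (0,4): δ = 82.69°  ·
  (0,5): δ = 123.98°  ·
  (1,2): δ = 121.02°  ·
  (1,3): δ = 35.92°  ✓
  (1,4): δ = 28.74°  ✓
  (1,5): δ = 70.03°  ·
  (2,3): δ = 94.90°  ·
  (2,4): δ = 30.24°  ✓
  (2,5): δ = 11.05°  ✓
  (3,4): δ = 115.34°  ·
  (3,5): δ = 74.05°  ·
  (4,5): δ = 138.71°  ·
antipodal pairs: 5

count = 5; pairs: (0,3), (1,3), (1,4), (2,4), (2,5)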